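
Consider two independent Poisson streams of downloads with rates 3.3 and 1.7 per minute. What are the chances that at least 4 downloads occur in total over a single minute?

0.7350

Independent Poisson processes superpose: combined rate λ = 3.3 + 1.7 = 5 per minute.
So μ = 5.
P(N ≥ 4) = 1 − P(N ≤ 3) ≈ 0.7350.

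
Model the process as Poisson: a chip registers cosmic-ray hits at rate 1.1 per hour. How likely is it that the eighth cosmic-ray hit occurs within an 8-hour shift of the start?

Over the interval, μ = 1.1 × 8 = 8.8 (an 8-hour shift = 8 hours).
The eighth arrival falls in the interval iff at least 8 events occur there: P(S_8 ≤ t) = P(N ≥ 8) = 1 − P(N ≤ 7) ≈ 0.6522.

0.6522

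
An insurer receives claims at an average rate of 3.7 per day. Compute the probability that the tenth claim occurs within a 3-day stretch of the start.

Over the interval, μ = 3.7 × 3 = 11.1 (a 3-day stretch = 3 days).
The tenth arrival falls in the interval iff at least 10 events occur there: P(S_10 ≤ t) = P(N ≥ 10) = 1 − P(N ≤ 9) ≈ 0.6702.

0.6702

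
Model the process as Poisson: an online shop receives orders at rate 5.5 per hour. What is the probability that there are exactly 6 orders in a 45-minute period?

Over the interval, μ = 5.5 × 0.75 = 4.125 (a 45-minute period = 0.75 hours).
P(N = 6) = e^(−μ) μ^6/6! = e^(−4.125) · 4.125^6/720 ≈ 0.1106.

0.1106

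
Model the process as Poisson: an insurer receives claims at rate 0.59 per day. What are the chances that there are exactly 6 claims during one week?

0.1108

Over the interval, μ = 0.59 × 7 = 4.13 (a week = 7 days).
P(N = 6) = e^(−μ) μ^6/6! = e^(−4.13) · 4.13^6/720 ≈ 0.1108.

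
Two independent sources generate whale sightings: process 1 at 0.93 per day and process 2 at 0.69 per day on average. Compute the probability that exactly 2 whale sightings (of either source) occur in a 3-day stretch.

Independent Poisson processes superpose: combined rate λ = 0.93 + 0.69 = 1.62 per day.
Over the interval, μ = 1.62 × 3 = 4.86 (a 3-day stretch = 3 days).
P(N = 2) = e^(−4.86) · 4.86^2/2! ≈ 0.0915.

0.0915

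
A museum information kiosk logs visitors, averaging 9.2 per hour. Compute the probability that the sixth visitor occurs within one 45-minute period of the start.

Over the interval, μ = 9.2 × 0.75 = 6.9 (a 45-minute period = 0.75 hours).
The sixth arrival falls in the interval iff at least 6 events occur there: P(S_6 ≤ t) = P(N ≥ 6) = 1 − P(N ≤ 5) ≈ 0.6863.

0.6863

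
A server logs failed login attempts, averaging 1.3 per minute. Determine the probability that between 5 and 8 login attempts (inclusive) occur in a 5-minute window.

Over the interval, μ = 1.3 × 5 = 6.5 (a 5-minute window = 5 minutes).
P(5 ≤ N ≤ 8) = Σ_{j=5}^{8} e^(−6.5) · 6.5^j/j! ≈ 0.5679.

0.5679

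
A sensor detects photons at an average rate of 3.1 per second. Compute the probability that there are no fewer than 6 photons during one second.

With mean μ = 3.1 per second,
P(N ≥ 6) = 1 − P(N ≤ 5) = 1 − Σ_{j=0}^{5} e^(−μ) μ^j/j! ≈ 0.0943.

0.0943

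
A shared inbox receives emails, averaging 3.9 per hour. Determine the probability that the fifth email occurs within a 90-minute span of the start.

0.6944

Over the interval, μ = 3.9 × 1.5 = 5.85 (a 90-minute span = 1.5 hours).
The fifth arrival falls in the interval iff at least 5 events occur there: P(S_5 ≤ t) = P(N ≥ 5) = 1 − P(N ≤ 4) ≈ 0.6944.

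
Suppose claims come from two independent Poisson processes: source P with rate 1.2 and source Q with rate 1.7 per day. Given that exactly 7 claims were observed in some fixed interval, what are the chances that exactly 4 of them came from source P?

0.2067

Given the total, each event is independently from source P with probability p = λ_P/(λ_P+λ_Q) = 1.2/2.9 ≈ 0.4138.
So K ~ Binomial(7, 1.2/2.9): P(K = 4) = C(7,4) · (1.2/2.9)^4 · (1.7/2.9)^3 ≈ 0.2067.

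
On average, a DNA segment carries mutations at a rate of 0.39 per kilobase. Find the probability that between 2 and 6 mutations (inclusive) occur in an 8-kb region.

0.7781

Over the interval, μ = 0.39 × 8 = 3.12 (an 8-kb region = 8 kilobases).
P(2 ≤ N ≤ 6) = Σ_{j=2}^{6} e^(−3.12) · 3.12^j/j! ≈ 0.7781.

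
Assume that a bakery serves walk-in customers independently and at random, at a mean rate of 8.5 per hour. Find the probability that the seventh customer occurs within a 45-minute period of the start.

0.4537

Over the interval, μ = 8.5 × 0.75 = 6.375 (a 45-minute period = 0.75 hours).
The seventh arrival falls in the interval iff at least 7 events occur there: P(S_7 ≤ t) = P(N ≥ 7) = 1 − P(N ≤ 6) ≈ 0.4537.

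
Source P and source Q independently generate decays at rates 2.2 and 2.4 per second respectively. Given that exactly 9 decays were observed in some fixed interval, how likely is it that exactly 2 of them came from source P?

Given the total, each event is independently from source P with probability p = λ_P/(λ_P+λ_Q) = 2.2/4.6 ≈ 0.4783.
So K ~ Binomial(9, 2.2/4.6): P(K = 2) = C(9,2) · (2.2/4.6)^2 · (2.4/4.6)^7 ≈ 0.0867.

0.0867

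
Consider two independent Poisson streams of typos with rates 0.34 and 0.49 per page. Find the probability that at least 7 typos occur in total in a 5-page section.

0.1269

Independent Poisson processes superpose: combined rate λ = 0.34 + 0.49 = 0.83 per page.
Over the interval, μ = 0.83 × 5 = 4.15 (a 5-page section = 5 pages).
P(N ≥ 7) = 1 − P(N ≤ 6) ≈ 0.1269.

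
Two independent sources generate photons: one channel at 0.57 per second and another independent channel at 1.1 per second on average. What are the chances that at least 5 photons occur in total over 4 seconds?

0.7958

Independent Poisson processes superpose: combined rate λ = 0.57 + 1.1 = 1.67 per second.
Over the interval, μ = 1.67 × 4 = 6.68 (4 seconds).
P(N ≥ 5) = 1 − P(N ≤ 4) ≈ 0.7958.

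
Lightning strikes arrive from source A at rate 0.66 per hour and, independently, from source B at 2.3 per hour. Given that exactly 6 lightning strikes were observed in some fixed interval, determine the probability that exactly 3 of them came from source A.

0.1040

Given the total, each event is independently from source A with probability p = λ_A/(λ_A+λ_B) = 0.66/2.96 ≈ 0.2230.
So K ~ Binomial(6, 0.66/2.96): P(K = 3) = C(6,3) · (0.66/2.96)^3 · (2.3/2.96)^3 ≈ 0.1040.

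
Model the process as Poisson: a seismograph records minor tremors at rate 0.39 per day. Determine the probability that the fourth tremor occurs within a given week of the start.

Over the interval, μ = 0.39 × 7 = 2.73 (a week = 7 days).
The fourth arrival falls in the interval iff at least 4 events occur there: P(S_4 ≤ t) = P(N ≥ 4) = 1 − P(N ≤ 3) ≈ 0.2925.

0.2925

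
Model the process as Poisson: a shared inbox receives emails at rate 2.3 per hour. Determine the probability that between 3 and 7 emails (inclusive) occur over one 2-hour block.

0.7423

Over the interval, μ = 2.3 × 2 = 4.6 (a 2-hour block = 2 hours).
P(3 ≤ N ≤ 7) = Σ_{j=3}^{7} e^(−4.6) · 4.6^j/j! ≈ 0.7423.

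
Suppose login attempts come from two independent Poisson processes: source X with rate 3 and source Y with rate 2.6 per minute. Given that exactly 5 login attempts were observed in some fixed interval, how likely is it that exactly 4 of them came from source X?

0.1912

Given the total, each event is independently from source X with probability p = λ_X/(λ_X+λ_Y) = 3/5.6 ≈ 0.5357.
So K ~ Binomial(5, 3/5.6): P(K = 4) = C(5,4) · (3/5.6)^4 · (2.6/5.6)^1 ≈ 0.1912.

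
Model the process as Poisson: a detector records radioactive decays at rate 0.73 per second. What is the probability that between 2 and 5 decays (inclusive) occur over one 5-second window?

0.7163

Over the interval, μ = 0.73 × 5 = 3.65 (a 5-second window = 5 seconds).
P(2 ≤ N ≤ 5) = Σ_{j=2}^{5} e^(−3.65) · 3.65^j/j! ≈ 0.7163.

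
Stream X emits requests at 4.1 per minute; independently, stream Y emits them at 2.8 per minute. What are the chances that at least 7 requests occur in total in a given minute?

0.5353

Independent Poisson processes superpose: combined rate λ = 4.1 + 2.8 = 6.9 per minute.
So μ = 6.9.
P(N ≥ 7) = 1 − P(N ≤ 6) ≈ 0.5353.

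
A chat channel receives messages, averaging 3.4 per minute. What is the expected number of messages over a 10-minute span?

E[N] = λt = 3.4 × 10 = 34 (a 10-minute span = 10 minutes).

34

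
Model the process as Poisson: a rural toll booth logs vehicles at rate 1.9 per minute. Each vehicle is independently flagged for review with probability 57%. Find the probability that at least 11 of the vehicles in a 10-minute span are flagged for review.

Thinning: the vehicles that are flagged for review themselves form a Poisson process with rate 0.57 × 1.9 = 1.083 per minute.
Over the interval, μ = 1.083 × 10 = 10.83 (a 10-minute span = 10 minutes).
P(N ≥ 11) = 1 − P(N ≤ 10) ≈ 0.5197.

0.5197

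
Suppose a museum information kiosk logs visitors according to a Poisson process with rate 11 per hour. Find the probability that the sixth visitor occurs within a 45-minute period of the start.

Over the interval, μ = 11 × 0.75 = 8.25 (a 45-minute period = 0.75 hours).
The sixth arrival falls in the interval iff at least 6 events occur there: P(S_6 ≤ t) = P(N ≥ 6) = 1 − P(N ≤ 5) ≈ 0.8306.

0.8306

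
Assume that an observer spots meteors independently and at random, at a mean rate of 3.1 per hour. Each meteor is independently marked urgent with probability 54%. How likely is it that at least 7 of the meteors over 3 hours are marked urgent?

0.2410

Thinning: the meteors that are marked urgent themselves form a Poisson process with rate 0.54 × 3.1 = 1.674 per hour.
Over the interval, μ = 1.674 × 3 = 5.022 (3 hours).
P(N ≥ 7) = 1 − P(N ≤ 6) ≈ 0.2410.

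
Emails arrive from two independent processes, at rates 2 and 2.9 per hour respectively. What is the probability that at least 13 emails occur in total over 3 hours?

Independent Poisson processes superpose: combined rate λ = 2 + 2.9 = 4.9 per hour.
Over the interval, μ = 4.9 × 3 = 14.7 (3 hours).
P(N ≥ 13) = 1 − P(N ≤ 12) ≈ 0.7068.

0.7068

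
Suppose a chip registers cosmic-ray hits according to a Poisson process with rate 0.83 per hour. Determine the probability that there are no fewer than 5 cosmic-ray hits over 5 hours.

0.4004

Over the interval, μ = 0.83 × 5 = 4.15 (5 hours).
P(N ≥ 5) = 1 − P(N ≤ 4) = 1 − Σ_{j=0}^{4} e^(−μ) μ^j/j! ≈ 0.4004.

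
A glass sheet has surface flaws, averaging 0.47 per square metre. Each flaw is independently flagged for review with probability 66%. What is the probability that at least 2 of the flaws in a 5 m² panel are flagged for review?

Thinning: the flaws that are flagged for review themselves form a Poisson process with rate 0.66 × 0.47 = 0.3102 per square metre.
Over the interval, μ = 0.3102 × 5 = 1.551 (a 5 m² panel = 5 square metres).
P(N ≥ 2) = 1 − P(N ≤ 1) ≈ 0.4591.

0.4591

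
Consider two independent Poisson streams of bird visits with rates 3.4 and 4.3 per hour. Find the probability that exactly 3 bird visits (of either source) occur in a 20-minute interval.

Independent Poisson processes superpose: combined rate λ = 3.4 + 4.3 = 7.7 per hour.
Over the interval, μ = 7.7 × 1/3 ≈ 2.56667 (a 20-minute interval = 1/3 hours).
P(N = 3) = e^(−2.56667) · 2.56667^3/3! ≈ 0.2164.

0.2164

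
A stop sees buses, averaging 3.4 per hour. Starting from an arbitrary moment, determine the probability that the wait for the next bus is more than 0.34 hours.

The wait for the next event is exponential with rate λ = 3.4 per hour.
P(T > 0.34) = e^(−λt) = e^(−3.4 × 0.34) = e^(−1.156) ≈ 0.3147.

0.3147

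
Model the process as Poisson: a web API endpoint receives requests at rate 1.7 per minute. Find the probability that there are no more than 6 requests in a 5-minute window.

Over the interval, μ = 1.7 × 5 = 8.5 (a 5-minute window = 5 minutes).
P(N ≤ 6) = Σ_{j=0}^{6} e^(−μ) μ^j/j! ≈ 0.2562.

0.2562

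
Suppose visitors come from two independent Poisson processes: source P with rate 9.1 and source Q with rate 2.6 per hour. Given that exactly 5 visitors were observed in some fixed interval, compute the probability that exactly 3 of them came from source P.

Given the total, each event is independently from source P with probability p = λ_P/(λ_P+λ_Q) = 9.1/11.7 ≈ 0.7778.
So K ~ Binomial(5, 9.1/11.7): P(K = 3) = C(5,3) · (9.1/11.7)^3 · (2.6/11.7)^2 ≈ 0.2323.

0.2323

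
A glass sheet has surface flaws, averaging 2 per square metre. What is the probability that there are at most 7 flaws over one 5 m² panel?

0.2202

Over the interval, μ = 2 × 5 = 10 (a 5 m² panel = 5 square metres).
P(N ≤ 7) = Σ_{j=0}^{7} e^(−μ) μ^j/j! ≈ 0.2202.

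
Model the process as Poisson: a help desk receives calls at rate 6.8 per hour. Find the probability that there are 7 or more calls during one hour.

With mean μ = 6.8 per hour,
P(N ≥ 7) = 1 − P(N ≤ 6) = 1 − Σ_{j=0}^{6} e^(−μ) μ^j/j! ≈ 0.5201.

0.5201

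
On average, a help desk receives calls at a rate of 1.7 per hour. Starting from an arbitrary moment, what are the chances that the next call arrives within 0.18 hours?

0.2636

Inter-arrival times are exponential with rate λ = 1.7 per hour.
P(T ≤ 0.18) = 1 − e^(−λt) = 1 − e^(−1.7 × 0.18) = 1 − e^(−0.306) ≈ 0.2636.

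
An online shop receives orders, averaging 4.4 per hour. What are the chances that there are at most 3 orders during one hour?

0.3594

With mean μ = 4.4 per hour,
P(N ≤ 3) = Σ_{j=0}^{3} e^(−μ) μ^j/j! ≈ 0.3594.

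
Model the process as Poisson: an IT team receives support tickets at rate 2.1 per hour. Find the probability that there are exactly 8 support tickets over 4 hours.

Over the interval, μ = 2.1 × 4 = 8.4 (4 hours).
P(N = 8) = e^(−μ) μ^8/8! = e^(−8.4) · 8.4^8/40320 ≈ 0.1382.

0.1382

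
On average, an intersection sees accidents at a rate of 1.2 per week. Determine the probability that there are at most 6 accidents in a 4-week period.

Over the interval, μ = 1.2 × 4 = 4.8 (a 4-week period = 4 weeks).
P(N ≤ 6) = Σ_{j=0}^{6} e^(−μ) μ^j/j! ≈ 0.7908.

0.7908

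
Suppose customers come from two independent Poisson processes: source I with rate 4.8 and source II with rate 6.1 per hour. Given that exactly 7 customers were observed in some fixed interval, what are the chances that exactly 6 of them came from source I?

Given the total, each event is independently from source I with probability p = λ_I/(λ_I+λ_II) = 4.8/10.9 ≈ 0.4404.
So K ~ Binomial(7, 4.8/10.9): P(K = 6) = C(7,6) · (4.8/10.9)^6 · (6.1/10.9)^1 ≈ 0.0286.

0.0286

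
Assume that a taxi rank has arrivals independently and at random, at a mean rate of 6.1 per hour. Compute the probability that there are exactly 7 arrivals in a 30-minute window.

0.0231

Over the interval, μ = 6.1 × 0.5 = 3.05 (a 30-minute window = 0.5 hours).
P(N = 7) = e^(−μ) μ^7/7! = e^(−3.05) · 3.05^7/5040 ≈ 0.0231.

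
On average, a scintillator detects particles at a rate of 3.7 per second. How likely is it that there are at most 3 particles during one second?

0.4942

With mean μ = 3.7 per second,
P(N ≤ 3) = Σ_{j=0}^{3} e^(−μ) μ^j/j! ≈ 0.4942.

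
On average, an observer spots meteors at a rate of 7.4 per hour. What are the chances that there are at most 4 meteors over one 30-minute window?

0.6872

Over the interval, μ = 7.4 × 0.5 = 3.7 (a 30-minute window = 0.5 hours).
P(N ≤ 4) = Σ_{j=0}^{4} e^(−μ) μ^j/j! ≈ 0.6872.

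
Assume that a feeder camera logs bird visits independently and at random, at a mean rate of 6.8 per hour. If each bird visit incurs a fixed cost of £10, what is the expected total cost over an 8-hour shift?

£544

E[N] = 6.8 × 8 = 54.4 (an 8-hour shift = 8 hours); E[cost] = 54.4 × £10 = £544.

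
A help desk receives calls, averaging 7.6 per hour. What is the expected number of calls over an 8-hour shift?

60.8

E[N] = λt = 7.6 × 8 = 60.8 (an 8-hour shift = 8 hours).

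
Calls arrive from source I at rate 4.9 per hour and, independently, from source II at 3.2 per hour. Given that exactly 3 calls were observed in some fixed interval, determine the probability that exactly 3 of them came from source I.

Given the total, each event is independently from source I with probability p = λ_I/(λ_I+λ_II) = 4.9/8.1 ≈ 0.6049.
So K ~ Binomial(3, 4.9/8.1): P(K = 3) = C(3,3) · (4.9/8.1)^3 · (3.2/8.1)^0 ≈ 0.2214.

0.2214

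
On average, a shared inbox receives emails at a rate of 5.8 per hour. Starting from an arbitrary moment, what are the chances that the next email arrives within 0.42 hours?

Inter-arrival times are exponential with rate λ = 5.8 per hour.
P(T ≤ 0.42) = 1 − e^(−λt) = 1 − e^(−5.8 × 0.42) = 1 − e^(−2.436) ≈ 0.9125.

0.9125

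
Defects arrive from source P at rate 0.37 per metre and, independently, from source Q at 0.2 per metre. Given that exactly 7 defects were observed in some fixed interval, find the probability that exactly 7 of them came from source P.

0.0486

Given the total, each event is independently from source P with probability p = λ_P/(λ_P+λ_Q) = 0.37/0.57 ≈ 0.6491.
So K ~ Binomial(7, 0.37/0.57): P(K = 7) = C(7,7) · (0.37/0.57)^7 · (0.2/0.57)^0 ≈ 0.0486.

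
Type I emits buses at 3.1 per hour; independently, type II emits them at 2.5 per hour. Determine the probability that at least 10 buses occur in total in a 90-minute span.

Independent Poisson processes superpose: combined rate λ = 3.1 + 2.5 = 5.6 per hour.
Over the interval, μ = 5.6 × 1.5 = 8.4 (a 90-minute span = 1.5 hours).
P(N ≥ 10) = 1 − P(N ≤ 9) ≈ 0.3341.

0.3341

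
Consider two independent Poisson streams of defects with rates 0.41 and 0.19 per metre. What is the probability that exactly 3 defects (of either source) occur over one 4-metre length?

0.2090

Independent Poisson processes superpose: combined rate λ = 0.41 + 0.19 = 0.6 per metre.
Over the interval, μ = 0.6 × 4 = 2.4 (a 4-metre length = 4 metres).
P(N = 3) = e^(−2.4) · 2.4^3/3! ≈ 0.2090.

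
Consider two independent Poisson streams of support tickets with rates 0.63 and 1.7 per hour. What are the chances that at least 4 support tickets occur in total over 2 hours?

Independent Poisson processes superpose: combined rate λ = 0.63 + 1.7 = 2.33 per hour.
Over the interval, μ = 2.33 × 2 = 4.66 (2 hours).
P(N ≥ 4) = 1 − P(N ≤ 3) ≈ 0.6840.

0.6840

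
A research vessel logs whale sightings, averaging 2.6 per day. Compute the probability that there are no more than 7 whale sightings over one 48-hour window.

Over the interval, μ = 2.6 × 2 = 5.2 (a 48-hour window = 2 days).
P(N ≤ 7) = Σ_{j=0}^{7} e^(−μ) μ^j/j! ≈ 0.8449.

0.8449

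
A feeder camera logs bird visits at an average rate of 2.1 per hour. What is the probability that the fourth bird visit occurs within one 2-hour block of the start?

Over the interval, μ = 2.1 × 2 = 4.2 (a 2-hour block = 2 hours).
The fourth arrival falls in the interval iff at least 4 events occur there: P(S_4 ≤ t) = P(N ≥ 4) = 1 − P(N ≤ 3) ≈ 0.6046.

0.6046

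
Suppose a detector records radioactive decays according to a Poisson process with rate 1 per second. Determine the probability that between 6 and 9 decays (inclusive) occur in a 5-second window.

0.3522

Over the interval, μ = 1 × 5 = 5 (a 5-second window = 5 seconds).
P(6 ≤ N ≤ 9) = Σ_{j=6}^{9} e^(−5) · 5^j/j! ≈ 0.3522.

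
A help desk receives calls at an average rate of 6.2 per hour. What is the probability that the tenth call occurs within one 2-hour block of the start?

0.7908

Over the interval, μ = 6.2 × 2 = 12.4 (a 2-hour block = 2 hours).
The tenth arrival falls in the interval iff at least 10 events occur there: P(S_10 ≤ t) = P(N ≥ 10) = 1 − P(N ≤ 9) ≈ 0.7908.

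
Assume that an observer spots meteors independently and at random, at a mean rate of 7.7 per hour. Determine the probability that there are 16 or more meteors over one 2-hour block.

Over the interval, μ = 7.7 × 2 = 15.4 (a 2-hour block = 2 hours).
P(N ≥ 16) = 1 − P(N ≤ 15) = 1 − Σ_{j=0}^{15} e^(−μ) μ^j/j! ≈ 0.4728.

0.4728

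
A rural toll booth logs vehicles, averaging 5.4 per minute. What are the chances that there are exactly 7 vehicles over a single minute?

With mean μ = 5.4 per minute,
P(N = 7) = e^(−μ) μ^7/7! = e^(−5.4) · 5.4^7/5040 ≈ 0.1200.

0.1200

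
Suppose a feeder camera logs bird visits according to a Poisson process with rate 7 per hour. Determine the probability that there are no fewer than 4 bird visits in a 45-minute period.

Over the interval, μ = 7 × 0.75 = 5.25 (a 45-minute period = 0.75 hours).
P(N ≥ 4) = 1 − P(N ≤ 3) = 1 − Σ_{j=0}^{3} e^(−μ) μ^j/j! ≈ 0.7683.

0.7683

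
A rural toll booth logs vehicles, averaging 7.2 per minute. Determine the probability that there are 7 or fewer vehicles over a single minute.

0.5689

With mean μ = 7.2 per minute,
P(N ≤ 7) = Σ_{j=0}^{7} e^(−μ) μ^j/j! ≈ 0.5689.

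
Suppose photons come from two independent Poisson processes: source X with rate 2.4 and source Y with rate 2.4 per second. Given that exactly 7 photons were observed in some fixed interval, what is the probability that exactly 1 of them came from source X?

Given the total, each event is independently from source X with probability p = λ_X/(λ_X+λ_Y) = 2.4/4.8 = 0.5000.
So K ~ Binomial(7, 2.4/4.8): P(K = 1) = C(7,1) · (2.4/4.8)^1 · (2.4/4.8)^6 ≈ 0.0547.

0.0547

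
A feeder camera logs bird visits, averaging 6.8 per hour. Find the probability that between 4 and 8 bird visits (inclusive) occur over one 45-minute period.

Over the interval, μ = 6.8 × 0.75 = 5.1 (a 45-minute period = 0.75 hours).
P(4 ≤ N ≤ 8) = Σ_{j=4}^{8} e^(−5.1) · 5.1^j/j! ≈ 0.6739.

0.6739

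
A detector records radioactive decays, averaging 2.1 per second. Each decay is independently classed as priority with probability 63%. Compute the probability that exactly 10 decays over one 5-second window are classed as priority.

0.0592

Thinning: the decays that are classed as priority themselves form a Poisson process with rate 0.63 × 2.1 = 1.323 per second.
Over the interval, μ = 1.323 × 5 = 6.615 (a 5-second window = 5 seconds).
P(N = 10) = e^(−6.615) · 6.615^10/10! ≈ 0.0592.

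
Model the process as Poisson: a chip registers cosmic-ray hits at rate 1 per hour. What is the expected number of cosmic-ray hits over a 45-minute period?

E[N] = λt = 1 × 0.75 = 0.75 (a 45-minute period = 0.75 hours).

0.75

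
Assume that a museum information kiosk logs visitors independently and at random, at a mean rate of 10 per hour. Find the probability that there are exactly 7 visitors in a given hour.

With mean μ = 10 per hour,
P(N = 7) = e^(−μ) μ^7/7! = e^(−10) · 10^7/5040 ≈ 0.0901.

0.0901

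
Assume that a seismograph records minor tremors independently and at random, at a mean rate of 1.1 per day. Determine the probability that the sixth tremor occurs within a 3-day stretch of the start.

0.1171

Over the interval, μ = 1.1 × 3 = 3.3 (a 3-day stretch = 3 days).
The sixth arrival falls in the interval iff at least 6 events occur there: P(S_6 ≤ t) = P(N ≥ 6) = 1 − P(N ≤ 5) ≈ 0.1171.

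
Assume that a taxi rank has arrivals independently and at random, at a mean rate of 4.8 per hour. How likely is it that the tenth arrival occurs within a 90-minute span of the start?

Over the interval, μ = 4.8 × 1.5 = 7.2 (a 90-minute span = 1.5 hours).
The tenth arrival falls in the interval iff at least 10 events occur there: P(S_10 ≤ t) = P(N ≥ 10) = 1 − P(N ≤ 9) ≈ 0.1904.

0.1904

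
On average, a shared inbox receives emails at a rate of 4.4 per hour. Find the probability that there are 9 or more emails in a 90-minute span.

Over the interval, μ = 4.4 × 1.5 = 6.6 (a 90-minute span = 1.5 hours).
P(N ≥ 9) = 1 − P(N ≤ 8) = 1 − Σ_{j=0}^{8} e^(−μ) μ^j/j! ≈ 0.2204.

0.2204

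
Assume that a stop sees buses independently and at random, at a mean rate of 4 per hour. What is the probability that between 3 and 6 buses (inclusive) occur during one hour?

0.6512

With mean μ = 4 per hour,
P(3 ≤ N ≤ 6) = Σ_{j=3}^{6} e^(−4) · 4^j/j! ≈ 0.6512.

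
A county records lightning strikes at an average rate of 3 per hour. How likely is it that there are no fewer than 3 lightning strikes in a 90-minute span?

Over the interval, μ = 3 × 1.5 = 4.5 (a 90-minute span = 1.5 hours).
P(N ≥ 3) = 1 − P(N ≤ 2) = 1 − Σ_{j=0}^{2} e^(−μ) μ^j/j! ≈ 0.8264.

0.8264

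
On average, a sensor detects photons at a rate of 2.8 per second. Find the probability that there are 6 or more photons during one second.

With mean μ = 2.8 per second,
P(N ≥ 6) = 1 − P(N ≤ 5) = 1 − Σ_{j=0}^{5} e^(−μ) μ^j/j! ≈ 0.0651.

0.0651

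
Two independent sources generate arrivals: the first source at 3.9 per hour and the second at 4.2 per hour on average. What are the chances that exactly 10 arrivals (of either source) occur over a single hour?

Independent Poisson processes superpose: combined rate λ = 3.9 + 4.2 = 8.1 per hour.
So μ = 8.1.
P(N = 10) = e^(−8.1) · 8.1^10/10! ≈ 0.1017.

0.1017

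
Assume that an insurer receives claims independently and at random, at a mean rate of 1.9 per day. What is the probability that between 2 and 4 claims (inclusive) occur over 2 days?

Over the interval, μ = 1.9 × 2 = 3.8 (2 days).
P(2 ≤ N ≤ 4) = Σ_{j=2}^{4} e^(−3.8) · 3.8^j/j! ≈ 0.5605.

0.5605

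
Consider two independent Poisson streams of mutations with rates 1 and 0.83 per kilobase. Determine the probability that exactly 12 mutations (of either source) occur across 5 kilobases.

Independent Poisson processes superpose: combined rate λ = 1 + 0.83 = 1.83 per kilobase.
Over the interval, μ = 1.83 × 5 = 9.15 (5 kilobases).
P(N = 12) = e^(−9.15) · 9.15^12/12! ≈ 0.0764.

0.0764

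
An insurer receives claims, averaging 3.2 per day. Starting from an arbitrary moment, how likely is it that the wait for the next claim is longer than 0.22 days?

0.4946

The wait for the next event is exponential with rate λ = 3.2 per day.
P(T > 0.22) = e^(−λt) = e^(−3.2 × 0.22) = e^(−0.704) ≈ 0.4946.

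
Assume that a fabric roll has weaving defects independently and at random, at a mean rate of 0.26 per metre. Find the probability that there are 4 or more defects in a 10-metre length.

Over the interval, μ = 0.26 × 10 = 2.6 (a 10-metre length = 10 metres).
P(N ≥ 4) = 1 − P(N ≤ 3) = 1 − Σ_{j=0}^{3} e^(−μ) μ^j/j! ≈ 0.2640.

0.2640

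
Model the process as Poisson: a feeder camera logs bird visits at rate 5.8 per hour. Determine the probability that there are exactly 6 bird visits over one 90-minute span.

0.1003

Over the interval, μ = 5.8 × 1.5 = 8.7 (a 90-minute span = 1.5 hours).
P(N = 6) = e^(−μ) μ^6/6! = e^(−8.7) · 8.7^6/720 ≈ 0.1003.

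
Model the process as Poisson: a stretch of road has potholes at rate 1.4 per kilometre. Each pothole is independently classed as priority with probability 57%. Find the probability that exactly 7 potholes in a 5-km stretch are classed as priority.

0.0591

Thinning: the potholes that are classed as priority themselves form a Poisson process with rate 0.57 × 1.4 = 0.798 per kilometre.
Over the interval, μ = 0.798 × 5 = 3.99 (a 5-km stretch = 5 kilometres).
P(N = 7) = e^(−3.99) · 3.99^7/7! ≈ 0.0591.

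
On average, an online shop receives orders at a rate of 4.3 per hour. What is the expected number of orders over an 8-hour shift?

34.4

E[N] = λt = 4.3 × 8 = 34.4 (an 8-hour shift = 8 hours).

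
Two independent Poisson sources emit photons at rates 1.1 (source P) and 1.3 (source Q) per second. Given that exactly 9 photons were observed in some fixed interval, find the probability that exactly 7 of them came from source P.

0.0449

Given the total, each event is independently from source P with probability p = λ_P/(λ_P+λ_Q) = 1.1/2.4 ≈ 0.4583.
So K ~ Binomial(9, 1.1/2.4): P(K = 7) = C(9,7) · (1.1/2.4)^7 · (1.3/2.4)^2 ≈ 0.0449.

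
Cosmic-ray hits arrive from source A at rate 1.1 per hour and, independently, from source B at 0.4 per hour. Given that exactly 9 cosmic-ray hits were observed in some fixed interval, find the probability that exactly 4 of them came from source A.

Given the total, each event is independently from source A with probability p = λ_A/(λ_A+λ_B) = 1.1/1.5 ≈ 0.7333.
So K ~ Binomial(9, 1.1/1.5): P(K = 4) = C(9,4) · (1.1/1.5)^4 · (0.4/1.5)^5 ≈ 0.0491.

0.0491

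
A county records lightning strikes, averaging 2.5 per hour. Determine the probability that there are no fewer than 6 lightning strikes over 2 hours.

0.3840

Over the interval, μ = 2.5 × 2 = 5 (2 hours).
P(N ≥ 6) = 1 − P(N ≤ 5) = 1 − Σ_{j=0}^{5} e^(−μ) μ^j/j! ≈ 0.3840.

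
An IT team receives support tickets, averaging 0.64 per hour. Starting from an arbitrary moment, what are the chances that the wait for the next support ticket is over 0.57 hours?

0.6943

The wait for the next event is exponential with rate λ = 0.64 per hour.
P(T > 0.57) = e^(−λt) = e^(−0.64 × 0.57) = e^(−0.3648) ≈ 0.6943.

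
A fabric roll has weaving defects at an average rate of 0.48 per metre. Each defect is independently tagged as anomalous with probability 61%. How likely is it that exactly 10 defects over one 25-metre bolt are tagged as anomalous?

Thinning: the defects that are tagged as anomalous themselves form a Poisson process with rate 0.61 × 0.48 = 0.2928 per metre.
Over the interval, μ = 0.2928 × 25 = 7.32 (a 25-metre bolt = 25 metres).
P(N = 10) = e^(−7.32) · 7.32^10/10! ≈ 0.0806.

0.0806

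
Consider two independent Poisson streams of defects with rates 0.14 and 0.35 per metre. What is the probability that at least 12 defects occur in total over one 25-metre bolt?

0.5667

Independent Poisson processes superpose: combined rate λ = 0.14 + 0.35 = 0.49 per metre.
Over the interval, μ = 0.49 × 25 = 12.25 (a 25-metre bolt = 25 metres).
P(N ≥ 12) = 1 − P(N ≤ 11) ≈ 0.5667.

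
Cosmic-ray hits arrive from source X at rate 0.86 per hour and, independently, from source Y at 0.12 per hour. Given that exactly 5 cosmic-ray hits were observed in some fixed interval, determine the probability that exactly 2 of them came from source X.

Given the total, each event is independently from source X with probability p = λ_X/(λ_X+λ_Y) = 0.86/0.98 ≈ 0.8776.
So K ~ Binomial(5, 0.86/0.98): P(K = 2) = C(5,2) · (0.86/0.98)^2 · (0.12/0.98)^3 ≈ 0.0141.

0.0141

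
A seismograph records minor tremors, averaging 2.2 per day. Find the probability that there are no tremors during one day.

With mean μ = 2.2 per day,
P(N = 0) = e^(−μ) μ^0/0! = e^(−2.2) · 2.2^0/1 ≈ 0.1108.

0.1108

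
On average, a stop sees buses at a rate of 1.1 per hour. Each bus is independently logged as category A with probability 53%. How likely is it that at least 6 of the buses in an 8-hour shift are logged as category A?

0.3253

Thinning: the buses that are logged as category A themselves form a Poisson process with rate 0.53 × 1.1 = 0.583 per hour.
Over the interval, μ = 0.583 × 8 = 4.664 (an 8-hour shift = 8 hours).
P(N ≥ 6) = 1 − P(N ≤ 5) ≈ 0.3253.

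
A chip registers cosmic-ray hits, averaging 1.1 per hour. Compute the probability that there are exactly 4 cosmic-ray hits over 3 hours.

0.1823

Over the interval, μ = 1.1 × 3 = 3.3 (3 hours).
P(N = 4) = e^(−μ) μ^4/4! = e^(−3.3) · 3.3^4/24 ≈ 0.1823.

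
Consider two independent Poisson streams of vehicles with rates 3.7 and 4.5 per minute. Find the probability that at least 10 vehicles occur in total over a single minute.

Independent Poisson processes superpose: combined rate λ = 3.7 + 4.5 = 8.2 per minute.
So μ = 8.2.
P(N ≥ 10) = 1 − P(N ≤ 9) ≈ 0.3085.

0.3085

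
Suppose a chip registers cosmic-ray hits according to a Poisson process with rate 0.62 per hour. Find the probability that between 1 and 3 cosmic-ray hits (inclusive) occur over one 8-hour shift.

0.2637

Over the interval, μ = 0.62 × 8 = 4.96 (an 8-hour shift = 8 hours).
P(1 ≤ N ≤ 3) = Σ_{j=1}^{3} e^(−4.96) · 4.96^j/j! ≈ 0.2637.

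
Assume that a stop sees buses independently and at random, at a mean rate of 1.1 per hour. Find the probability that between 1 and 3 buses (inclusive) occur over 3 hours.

Over the interval, μ = 1.1 × 3 = 3.3 (3 hours).
P(1 ≤ N ≤ 3) = Σ_{j=1}^{3} e^(−3.3) · 3.3^j/j! ≈ 0.5435.

0.5435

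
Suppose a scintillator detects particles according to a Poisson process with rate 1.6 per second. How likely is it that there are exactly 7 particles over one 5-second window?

0.1396

Over the interval, μ = 1.6 × 5 = 8 (a 5-second window = 5 seconds).
P(N = 7) = e^(−μ) μ^7/7! = e^(−8) · 8^7/5040 ≈ 0.1396.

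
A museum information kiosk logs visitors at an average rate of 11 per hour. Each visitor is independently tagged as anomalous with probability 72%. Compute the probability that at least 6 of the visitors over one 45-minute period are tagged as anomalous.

0.5446

Thinning: the visitors that are tagged as anomalous themselves form a Poisson process with rate 0.72 × 11 = 7.92 per hour.
Over the interval, μ = 7.92 × 0.75 = 5.94 (a 45-minute period = 0.75 hours).
P(N ≥ 6) = 1 − P(N ≤ 5) ≈ 0.5446.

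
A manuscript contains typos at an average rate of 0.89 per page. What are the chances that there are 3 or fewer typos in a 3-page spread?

Over the interval, μ = 0.89 × 3 = 2.67 (a 3-page spread = 3 pages).
P(N ≤ 3) = Σ_{j=0}^{3} e^(−μ) μ^j/j! ≈ 0.7207.

0.7207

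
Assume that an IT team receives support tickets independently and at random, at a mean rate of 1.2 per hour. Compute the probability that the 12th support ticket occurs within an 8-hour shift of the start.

Over the interval, μ = 1.2 × 8 = 9.6 (an 8-hour shift = 8 hours).
The 12th arrival falls in the interval iff at least 12 events occur there: P(S_12 ≤ t) = P(N ≥ 12) = 1 − P(N ≤ 11) ≈ 0.2588.

0.2588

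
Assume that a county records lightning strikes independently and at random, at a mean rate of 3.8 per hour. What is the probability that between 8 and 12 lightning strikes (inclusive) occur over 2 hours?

Over the interval, μ = 3.8 × 2 = 7.6 (2 hours).
P(8 ≤ N ≤ 12) = Σ_{j=8}^{12} e^(−7.6) · 7.6^j/j! ≈ 0.4435.

0.4435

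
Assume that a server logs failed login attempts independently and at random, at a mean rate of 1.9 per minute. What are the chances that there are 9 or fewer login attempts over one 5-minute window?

0.5218

Over the interval, μ = 1.9 × 5 = 9.5 (a 5-minute window = 5 minutes).
P(N ≤ 9) = Σ_{j=0}^{9} e^(−μ) μ^j/j! ≈ 0.5218.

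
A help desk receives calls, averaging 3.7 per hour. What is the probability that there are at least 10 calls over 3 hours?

Over the interval, μ = 3.7 × 3 = 11.1 (3 hours).
P(N ≥ 10) = 1 − P(N ≤ 9) = 1 − Σ_{j=0}^{9} e^(−μ) μ^j/j! ≈ 0.6702.

0.6702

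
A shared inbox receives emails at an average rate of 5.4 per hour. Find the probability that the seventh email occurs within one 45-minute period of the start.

Over the interval, μ = 5.4 × 0.75 = 4.05 (a 45-minute period = 0.75 hours).
The seventh arrival falls in the interval iff at least 7 events occur there: P(S_7 ≤ t) = P(N ≥ 7) = 1 − P(N ≤ 6) ≈ 0.1159.

0.1159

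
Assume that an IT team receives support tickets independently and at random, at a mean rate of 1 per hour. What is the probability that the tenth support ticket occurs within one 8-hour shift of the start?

Over the interval, μ = 1 × 8 = 8 (an 8-hour shift = 8 hours).
The tenth arrival falls in the interval iff at least 10 events occur there: P(S_10 ≤ t) = P(N ≥ 10) = 1 − P(N ≤ 9) ≈ 0.2834.

0.2834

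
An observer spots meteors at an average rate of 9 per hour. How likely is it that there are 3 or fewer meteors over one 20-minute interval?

Over the interval, μ = 9 × 1/3 = 3 (a 20-minute interval = 1/3 hours).
P(N ≤ 3) = Σ_{j=0}^{3} e^(−μ) μ^j/j! ≈ 0.6472.

0.6472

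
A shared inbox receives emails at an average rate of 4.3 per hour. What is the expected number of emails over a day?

103.2

E[N] = λt = 4.3 × 24 = 103.2 (a day = 24 hours).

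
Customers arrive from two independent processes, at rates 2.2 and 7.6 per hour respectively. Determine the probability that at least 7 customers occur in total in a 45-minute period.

Independent Poisson processes superpose: combined rate λ = 2.2 + 7.6 = 9.8 per hour.
Over the interval, μ = 9.8 × 0.75 = 7.35 (a 45-minute period = 0.75 hours).
P(N ≥ 7) = 1 − P(N ≤ 6) ≈ 0.6010.

0.6010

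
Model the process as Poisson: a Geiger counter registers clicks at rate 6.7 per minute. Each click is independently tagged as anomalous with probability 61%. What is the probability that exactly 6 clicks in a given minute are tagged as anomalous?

0.1087

Thinning: the clicks that are tagged as anomalous themselves form a Poisson process with rate 0.61 × 6.7 = 4.087 per minute.
So μ = 4.087.
P(N = 6) = e^(−4.087) · 4.087^6/6! ≈ 0.1087.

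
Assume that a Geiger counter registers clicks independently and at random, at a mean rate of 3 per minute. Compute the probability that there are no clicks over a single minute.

0.0498

With mean μ = 3 per minute,
P(N = 0) = e^(−μ) μ^0/0! = e^(−3) · 3^0/1 ≈ 0.0498.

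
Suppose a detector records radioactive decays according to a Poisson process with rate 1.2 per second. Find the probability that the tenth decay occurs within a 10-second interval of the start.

0.7576

Over the interval, μ = 1.2 × 10 = 12 (a 10-second interval = 10 seconds).
The tenth arrival falls in the interval iff at least 10 events occur there: P(S_10 ≤ t) = P(N ≥ 10) = 1 − P(N ≤ 9) ≈ 0.7576.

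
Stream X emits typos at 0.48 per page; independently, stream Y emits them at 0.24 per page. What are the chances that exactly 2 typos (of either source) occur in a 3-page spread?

0.2690

Independent Poisson processes superpose: combined rate λ = 0.48 + 0.24 = 0.72 per page.
Over the interval, μ = 0.72 × 3 = 2.16 (a 3-page spread = 3 pages).
P(N = 2) = e^(−2.16) · 2.16^2/2! ≈ 0.2690.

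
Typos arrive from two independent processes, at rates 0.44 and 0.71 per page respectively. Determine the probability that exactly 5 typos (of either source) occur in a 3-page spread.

0.1293

Independent Poisson processes superpose: combined rate λ = 0.44 + 0.71 = 1.15 per page.
Over the interval, μ = 1.15 × 3 = 3.45 (a 3-page spread = 3 pages).
P(N = 5) = e^(−3.45) · 3.45^5/5! ≈ 0.1293.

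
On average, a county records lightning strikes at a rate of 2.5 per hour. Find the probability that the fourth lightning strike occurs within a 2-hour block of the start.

0.7350

Over the interval, μ = 2.5 × 2 = 5 (a 2-hour block = 2 hours).
The fourth arrival falls in the interval iff at least 4 events occur there: P(S_4 ≤ t) = P(N ≥ 4) = 1 − P(N ≤ 3) ≈ 0.7350.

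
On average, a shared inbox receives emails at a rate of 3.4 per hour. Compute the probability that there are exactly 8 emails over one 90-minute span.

Over the interval, μ = 3.4 × 1.5 = 5.1 (a 90-minute span = 1.5 hours).
P(N = 8) = e^(−μ) μ^8/8! = e^(−5.1) · 5.1^8/40320 ≈ 0.0692.

0.0692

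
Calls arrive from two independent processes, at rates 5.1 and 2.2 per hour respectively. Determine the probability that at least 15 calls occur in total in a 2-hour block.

0.4929

Independent Poisson processes superpose: combined rate λ = 5.1 + 2.2 = 7.3 per hour.
Over the interval, μ = 7.3 × 2 = 14.6 (a 2-hour block = 2 hours).
P(N ≥ 15) = 1 − P(N ≤ 14) ≈ 0.4929.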